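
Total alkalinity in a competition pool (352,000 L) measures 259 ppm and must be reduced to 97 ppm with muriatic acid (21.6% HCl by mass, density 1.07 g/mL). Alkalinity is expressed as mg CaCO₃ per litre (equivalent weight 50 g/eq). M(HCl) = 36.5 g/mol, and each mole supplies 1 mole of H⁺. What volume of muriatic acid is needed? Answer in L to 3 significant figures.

Alkalinity to neutralize: (259 − 97) = 162 mg/L as CaCO₃ × 352,000 L = 57,020 g as CaCO₃.
Equivalents of H⁺ required: 57,020 ÷ 50 g/eq = 1140 eq = 1140 mol HCl.
Mass of HCl: 1140 × 36.5 = 41,630 g.
Mass of 21.6% solution: 41,630 / 0.216 = 192,700 g.
Volume: 192,700 g ÷ 1.07 g/mL = 180,100 mL.

180 L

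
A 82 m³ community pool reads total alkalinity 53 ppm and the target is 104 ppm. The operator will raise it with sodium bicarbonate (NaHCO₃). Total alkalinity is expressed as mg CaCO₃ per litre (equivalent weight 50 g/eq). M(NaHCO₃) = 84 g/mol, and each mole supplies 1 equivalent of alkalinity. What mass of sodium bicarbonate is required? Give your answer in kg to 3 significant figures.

7.03 kg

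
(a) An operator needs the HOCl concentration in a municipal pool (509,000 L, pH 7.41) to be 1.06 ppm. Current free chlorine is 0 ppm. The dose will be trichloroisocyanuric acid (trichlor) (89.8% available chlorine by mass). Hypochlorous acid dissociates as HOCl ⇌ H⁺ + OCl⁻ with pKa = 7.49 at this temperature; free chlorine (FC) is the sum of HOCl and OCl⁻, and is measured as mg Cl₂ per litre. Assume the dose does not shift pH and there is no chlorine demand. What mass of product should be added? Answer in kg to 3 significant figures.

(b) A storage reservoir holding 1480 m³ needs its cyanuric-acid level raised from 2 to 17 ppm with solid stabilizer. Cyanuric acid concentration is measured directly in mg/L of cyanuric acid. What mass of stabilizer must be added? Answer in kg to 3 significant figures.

(a) [OCl⁻]/[HOCl] = 10^(pH − pKa) = 10^(7.41 − 7.49) = 0.8318; fraction as HOCl = 1/(1 + 0.8318) = 0.5459.
(a) Free chlorine required for 1.06 ppm HOCl: 1.06 / 0.5459 = 1.942 ppm.
(a) FC to add: 1.942 − 0 = 1.942 mg/L as Cl₂.
(a) Cl₂ equivalent: 1.942 mg/L × 509,000 L = 988.3 g.
(a) Product at 89.8% available Cl: 988.3 / 0.898 = 1101 g.

(b) Volume: 1480 m³ = 1,480,000 L.
(b) CYA to add: (17 − 2) = 15 mg/L × 1,480,000 L = 22,200 g cyanuric acid.

(a) 1.10 kg; (b) 22.2 kg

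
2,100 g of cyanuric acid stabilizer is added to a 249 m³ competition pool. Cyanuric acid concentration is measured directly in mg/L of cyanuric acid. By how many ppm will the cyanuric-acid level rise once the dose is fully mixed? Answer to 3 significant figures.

8.43 ppm

Volume: 249 m³ = 249,000 L.
Rise: 2,100 g / 249,000 L × 1000 = 8.434 mg/L.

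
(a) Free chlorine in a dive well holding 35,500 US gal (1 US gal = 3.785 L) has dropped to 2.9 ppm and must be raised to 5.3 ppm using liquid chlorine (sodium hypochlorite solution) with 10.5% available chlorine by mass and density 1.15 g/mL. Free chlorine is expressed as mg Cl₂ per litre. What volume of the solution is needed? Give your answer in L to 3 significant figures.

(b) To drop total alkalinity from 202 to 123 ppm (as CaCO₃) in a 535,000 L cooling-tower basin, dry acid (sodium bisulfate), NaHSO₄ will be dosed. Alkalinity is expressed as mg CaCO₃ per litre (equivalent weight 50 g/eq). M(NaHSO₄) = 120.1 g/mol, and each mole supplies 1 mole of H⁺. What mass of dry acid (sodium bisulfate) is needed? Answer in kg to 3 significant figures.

(a) Volume: 35,500 US gal × 3.785 L/gal = 134,368 L.
(a) Chlorine deficit: 5.3 − 2.9 = 2.4 ppm = 2.4 mg/L as Cl₂.
(a) Cl₂ equivalent needed: 2.4 mg/L × 134,368 L = 322,500 mg = 322.5 g.
(a) Product at 10.5% available chlorine: 322.5 / 0.105 = 3071 g.
(a) Volume at density 1.15 g/mL: 3071 g ÷ 1.15 g/mL = 2671 mL.

(b) Alkalinity to neutralize: (202 − 123) = 79 mg/L as CaCO₃ × 535,000 L = 42,260 g as CaCO₃.
(b) Equivalents of H⁺ required: 42,260 ÷ 50 g/eq = 845.3 eq = 845.3 mol NaHSO₄.
(b) Mass of NaHSO₄: 845.3 × 120.1 = 101,500 g.

(a) 2.67 L; (b) 102 kg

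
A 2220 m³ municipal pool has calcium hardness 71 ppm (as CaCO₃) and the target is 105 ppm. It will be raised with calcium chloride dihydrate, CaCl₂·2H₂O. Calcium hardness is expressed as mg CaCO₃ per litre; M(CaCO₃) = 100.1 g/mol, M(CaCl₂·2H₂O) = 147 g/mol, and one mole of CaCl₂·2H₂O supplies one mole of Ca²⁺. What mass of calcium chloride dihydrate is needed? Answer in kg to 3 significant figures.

111 kg

Volume: 2220 m³ = 2,220,000 L.
Hardness to add: (105 − 71) = 34 mg/L as CaCO₃ × 2,220,000 L = 75,480 g as CaCO₃.
Moles of Ca²⁺ (1 mol Ca²⁺ ≡ 1 mol CaCO₃): 75,480 / 100.1 g/mol = 754 mol.
Mass of CaCl₂·2H₂O: 754 × 147 = 110,800 g.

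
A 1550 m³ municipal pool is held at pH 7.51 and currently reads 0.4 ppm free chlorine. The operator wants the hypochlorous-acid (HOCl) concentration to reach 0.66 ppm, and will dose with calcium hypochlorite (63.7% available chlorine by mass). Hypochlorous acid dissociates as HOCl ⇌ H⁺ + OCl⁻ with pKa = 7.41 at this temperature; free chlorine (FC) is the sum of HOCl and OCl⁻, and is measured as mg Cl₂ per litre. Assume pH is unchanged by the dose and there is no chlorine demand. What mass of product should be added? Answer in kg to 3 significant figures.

Volume: 1550 m³ = 1,550,000 L.
[OCl⁻]/[HOCl] = 10^(pH − pKa) = 10^(7.51 − 7.41) = 1.259; fraction as HOCl = 1/(1 + 1.259) = 0.4427.
Free chlorine required for 0.66 ppm HOCl: 0.66 / 0.4427 = 1.491 ppm.
FC to add: 1.491 − 0.4 = 1.091 mg/L as Cl₂.
Cl₂ equivalent: 1.091 mg/L × 1,550,000 L = 1691 g.
Product at 63.7% available Cl: 1691 / 0.637 = 2654 g.

2.65 kg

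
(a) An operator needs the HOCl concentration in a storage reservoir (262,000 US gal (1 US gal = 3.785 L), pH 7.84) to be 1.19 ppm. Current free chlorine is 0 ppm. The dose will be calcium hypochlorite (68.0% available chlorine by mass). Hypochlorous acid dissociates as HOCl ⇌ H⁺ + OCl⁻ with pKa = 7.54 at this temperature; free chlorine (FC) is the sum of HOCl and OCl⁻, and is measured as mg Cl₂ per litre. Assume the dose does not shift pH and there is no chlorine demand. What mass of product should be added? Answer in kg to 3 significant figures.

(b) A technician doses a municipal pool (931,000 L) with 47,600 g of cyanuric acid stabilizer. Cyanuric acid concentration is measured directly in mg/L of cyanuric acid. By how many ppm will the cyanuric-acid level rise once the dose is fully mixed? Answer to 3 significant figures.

(a) Volume: 262,000 US gal × 3.785 L/gal = 991,670 L.
(a) [OCl⁻]/[HOCl] = 10^(pH − pKa) = 10^(7.84 − 7.54) = 1.995; fraction as HOCl = 1/(1 + 1.995) = 0.3339.
(a) Free chlorine required for 1.19 ppm HOCl: 1.19 / 0.3339 = 3.564 ppm.
(a) FC to add: 3.564 − 0 = 3.564 mg/L as Cl₂.
(a) Cl₂ equivalent: 3.564 mg/L × 991,670 L = 3535 g.
(a) Product at 68.0% available Cl: 3535 / 0.68 = 5198 g.

(b) Rise: 47,600 g / 931,000 L × 1000 = 51.13 mg/L.

(a) 5.20 kg; (b) 51.1 ppm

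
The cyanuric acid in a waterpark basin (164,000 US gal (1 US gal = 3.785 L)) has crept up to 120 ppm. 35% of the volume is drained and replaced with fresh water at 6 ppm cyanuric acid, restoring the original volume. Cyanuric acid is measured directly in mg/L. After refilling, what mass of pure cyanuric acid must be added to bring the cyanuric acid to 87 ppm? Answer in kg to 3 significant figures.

Volume: 164,000 US gal × 3.785 L/gal = 620,740 L.
After draining 35% and refilling: 120 × 0.65 + 6 × 0.35 = 80.1 ppm.
Deficit to target: 87 − 80.1 = 6.9 mg/L.
Mass: 6.9 mg/L × 620,740 L = 4283 g cyanuric acid.

4.28 kg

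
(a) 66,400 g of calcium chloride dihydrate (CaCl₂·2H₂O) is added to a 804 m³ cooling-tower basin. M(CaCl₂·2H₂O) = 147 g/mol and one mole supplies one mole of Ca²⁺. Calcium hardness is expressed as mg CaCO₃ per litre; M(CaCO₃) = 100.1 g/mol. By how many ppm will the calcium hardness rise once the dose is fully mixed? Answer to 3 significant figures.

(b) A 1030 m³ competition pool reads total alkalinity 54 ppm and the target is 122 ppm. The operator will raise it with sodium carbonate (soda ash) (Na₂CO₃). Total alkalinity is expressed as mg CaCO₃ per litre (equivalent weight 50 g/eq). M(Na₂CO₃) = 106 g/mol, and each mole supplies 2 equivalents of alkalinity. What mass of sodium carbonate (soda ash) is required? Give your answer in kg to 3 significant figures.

(a) Volume: 804 m³ = 804,000 L.
(a) Moles of Ca²⁺: 66,400 g ÷ 147 g/mol = 451.7 mol.
(a) As CaCO₃: 451.7 mol × 100.1 g/mol = 45,220 g.
(a) Rise: 45,220 g / 804,000 L × 1000 = 56.24 mg/L.

(b) Volume: 1030 m³ = 1,030,000 L.
(b) Alkalinity to add: (122 − 54) = 68 mg/L as CaCO₃ × 1,030,000 L = 70,040 g as CaCO₃.
(b) Equivalents: 70,040 g ÷ 50 g/eq = 1401 eq.
(b) Each mole of Na₂CO₃ supplies 2 eq, so 1401 / 2 = 700.4 mol.
(b) Mass: 700.4 mol × 106 g/mol = 74,240 g.

(a) 56.2 ppm; (b) 74.2 kg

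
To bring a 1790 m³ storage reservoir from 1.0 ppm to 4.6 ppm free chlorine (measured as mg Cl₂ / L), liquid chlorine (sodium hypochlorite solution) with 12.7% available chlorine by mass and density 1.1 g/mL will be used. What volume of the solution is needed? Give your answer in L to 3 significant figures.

46.1 L

Volume: 1790 m³ = 1,790,000 L.
Chlorine deficit: 4.6 − 1.0 = 3.6 ppm = 3.6 mg/L as Cl₂.
Cl₂ equivalent needed: 3.6 mg/L × 1,790,000 L = 6,444,000 mg = 6444 g.
Product at 12.7% available chlorine: 6444 / 0.127 = 50,740 g.
Volume at density 1.1 g/mL: 50,740 g ÷ 1.1 g/mL = 46,130 mL.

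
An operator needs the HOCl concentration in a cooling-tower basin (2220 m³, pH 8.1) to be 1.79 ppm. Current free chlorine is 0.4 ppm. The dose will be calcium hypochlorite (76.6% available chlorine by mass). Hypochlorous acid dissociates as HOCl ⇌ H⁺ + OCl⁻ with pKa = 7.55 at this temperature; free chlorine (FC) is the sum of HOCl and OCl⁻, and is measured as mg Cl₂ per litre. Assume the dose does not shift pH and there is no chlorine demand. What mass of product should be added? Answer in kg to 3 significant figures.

Volume: 2220 m³ = 2,220,000 L.
[OCl⁻]/[HOCl] = 10^(pH − pKa) = 10^(8.1 − 7.55) = 3.548; fraction as HOCl = 1/(1 + 3.548) = 0.2199.
Free chlorine required for 1.79 ppm HOCl: 1.79 / 0.2199 = 8.141 ppm.
FC to add: 8.141 − 0.4 = 7.741 mg/L as Cl₂.
Cl₂ equivalent: 7.741 mg/L × 2,220,000 L = 17,190 g.
Product at 76.6% available Cl: 17,190 / 0.766 = 22,440 g.

22.4 kg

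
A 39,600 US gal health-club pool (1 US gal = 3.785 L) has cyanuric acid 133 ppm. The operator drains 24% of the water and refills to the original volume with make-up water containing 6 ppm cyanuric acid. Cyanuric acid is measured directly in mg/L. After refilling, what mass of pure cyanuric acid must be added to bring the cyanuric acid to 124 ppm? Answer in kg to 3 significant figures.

3.22 kg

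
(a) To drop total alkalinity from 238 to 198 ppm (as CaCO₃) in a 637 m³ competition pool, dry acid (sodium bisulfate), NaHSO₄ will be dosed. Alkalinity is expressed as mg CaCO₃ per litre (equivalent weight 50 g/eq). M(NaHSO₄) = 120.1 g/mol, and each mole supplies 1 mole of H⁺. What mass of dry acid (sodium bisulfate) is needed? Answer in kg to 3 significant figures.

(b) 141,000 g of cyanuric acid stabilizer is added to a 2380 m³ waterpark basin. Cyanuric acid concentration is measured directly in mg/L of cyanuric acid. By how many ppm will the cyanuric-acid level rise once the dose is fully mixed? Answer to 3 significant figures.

(a) 61.2 kg; (b) 59.2 ppm

(a) Volume: 637 m³ = 637,000 L.
(a) Alkalinity to neutralize: (238 − 198) = 40 mg/L as CaCO₃ × 637,000 L = 25,480 g as CaCO₃.
(a) Equivalents of H⁺ required: 25,480 ÷ 50 g/eq = 509.6 eq = 509.6 mol NaHSO₄.
(a) Mass of NaHSO₄: 509.6 × 120.1 = 61,200 g.

(b) Volume: 2380 m³ = 2,380,000 L.
(b) Rise: 141,000 g / 2,380,000 L × 1000 = 59.24 mg/L.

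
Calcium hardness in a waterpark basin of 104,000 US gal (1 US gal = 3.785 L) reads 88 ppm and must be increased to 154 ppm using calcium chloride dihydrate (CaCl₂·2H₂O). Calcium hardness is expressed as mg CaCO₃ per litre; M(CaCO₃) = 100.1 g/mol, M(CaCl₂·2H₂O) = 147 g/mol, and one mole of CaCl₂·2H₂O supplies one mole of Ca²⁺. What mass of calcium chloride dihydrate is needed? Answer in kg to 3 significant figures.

Volume: 104,000 US gal × 3.785 L/gal = 393,640 L.
Hardness to add: (154 − 88) = 66 mg/L as CaCO₃ × 393,640 L = 25,980 g as CaCO₃.
Moles of Ca²⁺ (1 mol Ca²⁺ ≡ 1 mol CaCO₃): 25,980 / 100.1 g/mol = 259.5 mol.
Mass of CaCl₂·2H₂O: 259.5 × 147 = 38,150 g.

38.2 kg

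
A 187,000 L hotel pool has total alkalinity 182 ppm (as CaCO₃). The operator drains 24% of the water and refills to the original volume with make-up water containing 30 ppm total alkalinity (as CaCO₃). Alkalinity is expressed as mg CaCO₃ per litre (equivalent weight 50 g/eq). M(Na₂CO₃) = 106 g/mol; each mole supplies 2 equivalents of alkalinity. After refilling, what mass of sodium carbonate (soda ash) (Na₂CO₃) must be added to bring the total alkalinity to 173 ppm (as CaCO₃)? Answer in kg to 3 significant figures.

5.45 kg

After draining 24% and refilling: 182 × 0.76 + 30 × 0.24 = 145.52 ppm.
Deficit to target: 173 − 145.52 = 27.48 mg/L.
As CaCO₃: 27.48 mg/L × 187,000 L = 5139 g; ÷ 50 g/eq ÷ 2 = 51.39 mol Na₂CO₃.
Mass: 51.39 × 106 = 5447 g.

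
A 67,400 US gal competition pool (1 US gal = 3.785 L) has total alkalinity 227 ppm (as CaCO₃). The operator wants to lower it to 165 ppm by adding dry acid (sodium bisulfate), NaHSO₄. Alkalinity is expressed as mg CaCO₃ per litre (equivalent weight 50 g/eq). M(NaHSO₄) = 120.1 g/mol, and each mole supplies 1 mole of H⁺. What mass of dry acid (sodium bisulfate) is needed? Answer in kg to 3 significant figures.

38.0 kg

Volume: 67,400 US gal × 3.785 L/gal = 255,109 L.
Alkalinity to neutralize: (227 − 165) = 62 mg/L as CaCO₃ × 255,109 L = 15,820 g as CaCO₃.
Equivalents of H⁺ required: 15,820 ÷ 50 g/eq = 316.3 eq = 316.3 mol NaHSO₄.
Mass of NaHSO₄: 316.3 × 120.1 = 37,990 g.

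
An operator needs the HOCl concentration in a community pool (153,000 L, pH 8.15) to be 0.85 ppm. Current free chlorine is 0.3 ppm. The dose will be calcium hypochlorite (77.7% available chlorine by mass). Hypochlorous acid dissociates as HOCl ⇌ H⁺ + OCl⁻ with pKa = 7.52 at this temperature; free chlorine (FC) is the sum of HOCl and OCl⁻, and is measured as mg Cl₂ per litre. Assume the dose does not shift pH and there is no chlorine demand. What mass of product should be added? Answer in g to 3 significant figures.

[OCl⁻]/[HOCl] = 10^(pH − pKa) = 10^(8.15 − 7.52) = 4.266; fraction as HOCl = 1/(1 + 4.266) = 0.1899.
Free chlorine required for 0.85 ppm HOCl: 0.85 / 0.1899 = 4.476 ppm.
FC to add: 4.476 − 0.3 = 4.176 mg/L as Cl₂.
Cl₂ equivalent: 4.176 mg/L × 153,000 L = 638.9 g.
Product at 77.7% available Cl: 638.9 / 0.777 = 822.3 g.

822 g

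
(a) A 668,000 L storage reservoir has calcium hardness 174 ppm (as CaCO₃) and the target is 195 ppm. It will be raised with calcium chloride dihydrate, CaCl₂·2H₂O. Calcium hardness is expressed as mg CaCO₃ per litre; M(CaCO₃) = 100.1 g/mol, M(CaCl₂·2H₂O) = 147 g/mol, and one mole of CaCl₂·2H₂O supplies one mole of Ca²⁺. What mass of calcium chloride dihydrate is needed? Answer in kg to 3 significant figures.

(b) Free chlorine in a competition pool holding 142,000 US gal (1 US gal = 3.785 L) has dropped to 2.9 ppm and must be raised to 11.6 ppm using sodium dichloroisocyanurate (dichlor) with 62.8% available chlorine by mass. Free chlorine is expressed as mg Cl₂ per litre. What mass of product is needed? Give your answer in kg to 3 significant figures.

(a) 20.6 kg; (b) 7.45 kg

(a) Hardness to add: (195 − 174) = 21 mg/L as CaCO₃ × 668,000 L = 14,030 g as CaCO₃.
(a) Moles of Ca²⁺ (1 mol Ca²⁺ ≡ 1 mol CaCO₃): 14,030 / 100.1 g/mol = 140.1 mol.
(a) Mass of CaCl₂·2H₂O: 140.1 × 147 = 20,600 g.

(b) Volume: 142,000 US gal × 3.785 L/gal = 537,470 L.
(b) Chlorine deficit: 11.6 − 2.9 = 8.7 ppm = 8.7 mg/L as Cl₂.
(b) Cl₂ equivalent needed: 8.7 mg/L × 537,470 L = 4,676,000 mg = 4676 g.
(b) Product at 62.8% available chlorine: 4676 / 0.628 = 7446 g.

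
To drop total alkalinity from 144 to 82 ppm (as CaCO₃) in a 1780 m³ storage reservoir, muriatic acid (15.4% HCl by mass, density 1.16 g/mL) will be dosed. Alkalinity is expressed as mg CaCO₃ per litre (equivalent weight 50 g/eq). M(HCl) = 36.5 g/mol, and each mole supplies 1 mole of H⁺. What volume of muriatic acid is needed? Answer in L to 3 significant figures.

Volume: 1780 m³ = 1,780,000 L.
Alkalinity to neutralize: (144 − 82) = 62 mg/L as CaCO₃ × 1,780,000 L = 110,400 g as CaCO₃.
Equivalents of H⁺ required: 110,400 ÷ 50 g/eq = 2207 eq = 2207 mol HCl.
Mass of HCl: 2207 × 36.5 = 80,560 g.
Mass of 15.4% solution: 80,560 / 0.154 = 523,100 g.
Volume: 523,100 g ÷ 1.16 g/mL = 451,000 mL.

451 L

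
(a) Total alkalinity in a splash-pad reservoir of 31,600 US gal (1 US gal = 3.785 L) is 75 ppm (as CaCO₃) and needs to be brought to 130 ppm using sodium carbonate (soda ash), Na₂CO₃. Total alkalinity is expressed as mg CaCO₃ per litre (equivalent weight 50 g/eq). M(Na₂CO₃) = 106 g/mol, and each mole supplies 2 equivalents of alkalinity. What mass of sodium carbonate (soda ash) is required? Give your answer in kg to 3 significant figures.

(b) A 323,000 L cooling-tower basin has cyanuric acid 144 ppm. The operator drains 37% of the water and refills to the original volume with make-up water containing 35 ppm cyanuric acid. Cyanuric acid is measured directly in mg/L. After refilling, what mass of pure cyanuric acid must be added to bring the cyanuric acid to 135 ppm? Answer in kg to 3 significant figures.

(a) Volume: 31,600 US gal × 3.785 L/gal = 119,606 L.
(a) Alkalinity to add: (130 − 75) = 55 mg/L as CaCO₃ × 119,606 L = 6578 g as CaCO₃.
(a) Equivalents: 6578 g ÷ 50 g/eq = 131.6 eq.
(a) Each mole of Na₂CO₃ supplies 2 eq, so 131.6 / 2 = 65.78 mol.
(a) Mass: 65.78 mol × 106 g/mol = 6973 g.

(b) After draining 37% and refilling: 144 × 0.63 + 35 × 0.37 = 103.67 ppm.
(b) Deficit to target: 135 − 103.67 = 31.33 mg/L.
(b) Mass: 31.33 mg/L × 323,000 L = 10,120 g cyanuric acid.

(a) 6.97 kg; (b) 10.1 kg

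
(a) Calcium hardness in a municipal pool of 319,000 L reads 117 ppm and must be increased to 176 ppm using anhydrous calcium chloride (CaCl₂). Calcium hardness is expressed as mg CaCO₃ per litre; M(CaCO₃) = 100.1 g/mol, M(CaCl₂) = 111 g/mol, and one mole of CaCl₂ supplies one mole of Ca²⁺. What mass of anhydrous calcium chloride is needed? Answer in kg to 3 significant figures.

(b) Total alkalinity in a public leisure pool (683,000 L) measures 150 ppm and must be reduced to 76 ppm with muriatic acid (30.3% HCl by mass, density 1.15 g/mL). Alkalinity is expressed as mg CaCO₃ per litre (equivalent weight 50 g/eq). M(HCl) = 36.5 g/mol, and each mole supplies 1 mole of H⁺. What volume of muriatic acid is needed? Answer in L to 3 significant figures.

(a) 20.9 kg; (b) 106 L

(a) Hardness to add: (176 − 117) = 59 mg/L as CaCO₃ × 319,000 L = 18,820 g as CaCO₃.
(a) Moles of Ca²⁺ (1 mol Ca²⁺ ≡ 1 mol CaCO₃): 18,820 / 100.1 g/mol = 188 mol.
(a) Mass of CaCl₂: 188 × 111 = 20,870 g.

(b) Alkalinity to neutralize: (150 − 76) = 74 mg/L as CaCO₃ × 683,000 L = 50,540 g as CaCO₃.
(b) Equivalents of H⁺ required: 50,540 ÷ 50 g/eq = 1011 eq = 1011 mol HCl.
(b) Mass of HCl: 1011 × 36.5 = 36,900 g.
(b) Mass of 30.3% solution: 36,900 / 0.303 = 121,800 g.
(b) Volume: 121,800 g ÷ 1.15 g/mL = 105,900 mL.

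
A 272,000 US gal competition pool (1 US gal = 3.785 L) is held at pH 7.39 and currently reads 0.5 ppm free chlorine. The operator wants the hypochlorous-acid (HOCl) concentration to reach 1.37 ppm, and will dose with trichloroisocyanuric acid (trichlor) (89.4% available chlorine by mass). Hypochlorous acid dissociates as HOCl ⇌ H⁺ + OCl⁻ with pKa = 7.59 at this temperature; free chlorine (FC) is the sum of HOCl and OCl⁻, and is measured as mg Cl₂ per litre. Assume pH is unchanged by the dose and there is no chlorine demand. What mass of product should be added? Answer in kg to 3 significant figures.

Volume: 272,000 US gal × 3.785 L/gal = 1,029,520 L.
[OCl⁻]/[HOCl] = 10^(pH − pKa) = 10^(7.39 − 7.59) = 0.631; fraction as HOCl = 1/(1 + 0.631) = 0.6131.
Free chlorine required for 1.37 ppm HOCl: 1.37 / 0.6131 = 2.234 ppm.
FC to add: 2.234 − 0.5 = 1.734 mg/L as Cl₂.
Cl₂ equivalent: 1.734 mg/L × 1,029,520 L = 1786 g.
Product at 89.4% available Cl: 1786 / 0.894 = 1997 g.

2.00 kg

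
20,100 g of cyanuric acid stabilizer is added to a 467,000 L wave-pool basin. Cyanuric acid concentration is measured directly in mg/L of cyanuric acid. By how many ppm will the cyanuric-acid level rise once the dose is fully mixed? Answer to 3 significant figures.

Rise: 20,100 g / 467,000 L × 1000 = 43.04 mg/L.

43.0 ppm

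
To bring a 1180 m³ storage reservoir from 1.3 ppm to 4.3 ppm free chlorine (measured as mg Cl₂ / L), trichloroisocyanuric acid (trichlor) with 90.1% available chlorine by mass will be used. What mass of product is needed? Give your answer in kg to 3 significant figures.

3.93 kg

Volume: 1180 m³ = 1,180,000 L.
Chlorine deficit: 4.3 − 1.3 = 3 ppm = 3 mg/L as Cl₂.
Cl₂ equivalent needed: 3 mg/L × 1,180,000 L = 3,540,000 mg = 3540 g.
Product at 90.1% available chlorine: 3540 / 0.901 = 3929 g.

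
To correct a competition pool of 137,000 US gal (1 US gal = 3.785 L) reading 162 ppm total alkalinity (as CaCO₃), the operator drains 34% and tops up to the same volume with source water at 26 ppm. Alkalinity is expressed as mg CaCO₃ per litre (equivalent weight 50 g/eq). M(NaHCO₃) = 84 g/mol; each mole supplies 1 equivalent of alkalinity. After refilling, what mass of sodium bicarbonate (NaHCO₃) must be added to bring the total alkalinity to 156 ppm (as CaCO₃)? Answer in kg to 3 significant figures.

Volume: 137,000 US gal × 3.785 L/gal = 518,545 L.
After draining 34% and refilling: 162 × 0.66 + 26 × 0.34 = 115.76 ppm.
Deficit to target: 156 − 115.76 = 40.24 mg/L.
As CaCO₃: 40.24 mg/L × 518,545 L = 20,870 g; ÷ 50 g/eq ÷ 1 = 417.3 mol NaHCO₃.
Mass: 417.3 × 84 = 35,060 g.

35.1 kg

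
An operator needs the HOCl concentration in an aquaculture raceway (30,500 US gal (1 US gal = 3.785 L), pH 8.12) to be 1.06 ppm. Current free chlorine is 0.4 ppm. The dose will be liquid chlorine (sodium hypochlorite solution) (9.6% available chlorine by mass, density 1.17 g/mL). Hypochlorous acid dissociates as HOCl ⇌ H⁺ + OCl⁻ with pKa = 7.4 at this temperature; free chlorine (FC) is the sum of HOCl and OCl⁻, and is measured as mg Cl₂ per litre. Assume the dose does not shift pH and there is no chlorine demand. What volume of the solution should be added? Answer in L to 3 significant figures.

Volume: 30,500 US gal × 3.785 L/gal = 115,442 L.
[OCl⁻]/[HOCl] = 10^(pH − pKa) = 10^(8.12 − 7.4) = 5.248; fraction as HOCl = 1/(1 + 5.248) = 0.16.
Free chlorine required for 1.06 ppm HOCl: 1.06 / 0.16 = 6.623 ppm.
FC to add: 6.623 − 0.4 = 6.223 mg/L as Cl₂.
Cl₂ equivalent: 6.223 mg/L × 115,442 L = 718.4 g.
Product at 9.6% available Cl: 718.4 / 0.096 = 7483 g.
Volume: 7483 g ÷ 1.17 g/mL = 6396 mL.

6.40 L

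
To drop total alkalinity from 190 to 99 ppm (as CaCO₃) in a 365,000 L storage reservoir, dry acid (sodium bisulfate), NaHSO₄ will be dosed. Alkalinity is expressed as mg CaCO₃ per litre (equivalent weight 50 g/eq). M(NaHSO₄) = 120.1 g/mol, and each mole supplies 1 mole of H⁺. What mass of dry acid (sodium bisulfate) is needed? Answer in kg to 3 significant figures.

Alkalinity to neutralize: (190 − 99) = 91 mg/L as CaCO₃ × 365,000 L = 33,220 g as CaCO₃.
Equivalents of H⁺ required: 33,220 ÷ 50 g/eq = 664.3 eq = 664.3 mol NaHSO₄.
Mass of NaHSO₄: 664.3 × 120.1 = 79,780 g.

79.8 kg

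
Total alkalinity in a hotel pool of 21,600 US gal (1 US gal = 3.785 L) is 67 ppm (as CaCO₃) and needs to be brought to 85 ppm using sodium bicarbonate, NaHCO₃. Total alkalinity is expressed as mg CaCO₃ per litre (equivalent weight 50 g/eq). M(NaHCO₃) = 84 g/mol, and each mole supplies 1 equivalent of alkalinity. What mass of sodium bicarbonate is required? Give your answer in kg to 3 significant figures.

Volume: 21,600 US gal × 3.785 L/gal = 81,756 L.
Alkalinity to add: (85 − 67) = 18 mg/L as CaCO₃ × 81,756 L = 1472 g as CaCO₃.
Equivalents: 1472 g ÷ 50 g/eq = 29.43 eq.
NaHCO₃ supplies 1 eq per mole → 29.43 mol.
Mass: 29.43 mol × 84 g/mol = 2472 g.

2.47 kg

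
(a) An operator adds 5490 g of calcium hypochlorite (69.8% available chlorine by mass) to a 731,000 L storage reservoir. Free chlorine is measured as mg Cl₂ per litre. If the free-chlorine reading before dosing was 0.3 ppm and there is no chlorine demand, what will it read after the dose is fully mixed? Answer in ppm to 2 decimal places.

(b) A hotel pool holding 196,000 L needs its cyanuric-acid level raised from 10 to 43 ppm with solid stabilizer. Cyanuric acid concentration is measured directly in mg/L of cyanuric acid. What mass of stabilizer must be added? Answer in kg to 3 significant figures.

(a) Available chlorine delivered: 5490 g × 0.698 = 3832 g as Cl₂.
(a) Concentration rise: 3832 g / 731,000 L = 5.242 mg/L = 5.24 ppm.
(a) Final FC: 0.3 + 5.24 = 5.54 ppm.

(b) CYA to add: (43 − 10) = 33 mg/L × 196,000 L = 6468 g cyanuric acid.

(a) 5.54 ppm; (b) 6.47 kg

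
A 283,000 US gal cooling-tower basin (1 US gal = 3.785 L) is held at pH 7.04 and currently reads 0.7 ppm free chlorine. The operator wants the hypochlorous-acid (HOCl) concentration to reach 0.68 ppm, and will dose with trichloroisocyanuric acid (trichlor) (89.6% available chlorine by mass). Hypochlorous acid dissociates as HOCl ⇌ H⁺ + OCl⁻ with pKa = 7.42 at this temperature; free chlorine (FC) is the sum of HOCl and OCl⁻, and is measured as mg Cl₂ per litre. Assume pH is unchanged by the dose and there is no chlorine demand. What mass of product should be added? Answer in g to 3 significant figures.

315 g

Volume: 283,000 US gal × 3.785 L/gal = 1,071,155 L.
[OCl⁻]/[HOCl] = 10^(pH − pKa) = 10^(7.04 − 7.42) = 0.4169; fraction as HOCl = 1/(1 + 0.4169) = 0.7058.
Free chlorine required for 0.68 ppm HOCl: 0.68 / 0.7058 = 0.9635 ppm.
FC to add: 0.9635 − 0.7 = 0.2635 mg/L as Cl₂.
Cl₂ equivalent: 0.2635 mg/L × 1,071,155 L = 282.2 g.
Product at 89.6% available Cl: 282.2 / 0.896 = 315 g.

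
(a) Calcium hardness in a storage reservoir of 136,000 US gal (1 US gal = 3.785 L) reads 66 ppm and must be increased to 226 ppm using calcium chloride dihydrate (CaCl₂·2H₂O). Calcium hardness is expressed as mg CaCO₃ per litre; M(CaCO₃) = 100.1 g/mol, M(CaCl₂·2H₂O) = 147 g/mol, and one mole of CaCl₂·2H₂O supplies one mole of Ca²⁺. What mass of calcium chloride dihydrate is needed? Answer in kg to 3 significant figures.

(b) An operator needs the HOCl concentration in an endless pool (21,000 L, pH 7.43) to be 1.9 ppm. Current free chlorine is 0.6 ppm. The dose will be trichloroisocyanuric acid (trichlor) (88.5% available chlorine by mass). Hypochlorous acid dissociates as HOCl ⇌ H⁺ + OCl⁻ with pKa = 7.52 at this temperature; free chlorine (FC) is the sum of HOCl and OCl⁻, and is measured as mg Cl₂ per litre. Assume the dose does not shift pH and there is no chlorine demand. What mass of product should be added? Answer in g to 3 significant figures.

(a) Volume: 136,000 US gal × 3.785 L/gal = 514,760 L.
(a) Hardness to add: (226 − 66) = 160 mg/L as CaCO₃ × 514,760 L = 82,360 g as CaCO₃.
(a) Moles of Ca²⁺ (1 mol Ca²⁺ ≡ 1 mol CaCO₃): 82,360 / 100.1 g/mol = 822.8 mol.
(a) Mass of CaCl₂·2H₂O: 822.8 × 147 = 121,000 g.

(b) [OCl⁻]/[HOCl] = 10^(pH − pKa) = 10^(7.43 − 7.52) = 0.8128; fraction as HOCl = 1/(1 + 0.8128) = 0.5516.
(b) Free chlorine required for 1.9 ppm HOCl: 1.9 / 0.5516 = 3.444 ppm.
(b) FC to add: 3.444 − 0.6 = 2.844 mg/L as Cl₂.
(b) Cl₂ equivalent: 2.844 mg/L × 21,000 L = 59.73 g.
(b) Product at 88.5% available Cl: 59.73 / 0.885 = 67.49 g.

(a) 121 kg; (b) 67.5 g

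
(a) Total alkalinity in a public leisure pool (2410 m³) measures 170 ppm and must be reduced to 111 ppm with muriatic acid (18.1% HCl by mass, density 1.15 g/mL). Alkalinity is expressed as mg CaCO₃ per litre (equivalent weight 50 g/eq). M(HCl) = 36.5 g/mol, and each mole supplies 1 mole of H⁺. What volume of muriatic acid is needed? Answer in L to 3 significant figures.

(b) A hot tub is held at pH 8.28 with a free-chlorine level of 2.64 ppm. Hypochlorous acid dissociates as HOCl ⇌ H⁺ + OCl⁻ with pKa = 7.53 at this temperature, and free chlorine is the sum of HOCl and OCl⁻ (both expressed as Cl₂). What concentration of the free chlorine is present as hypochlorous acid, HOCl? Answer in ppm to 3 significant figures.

(a) Volume: 2410 m³ = 2,410,000 L.
(a) Alkalinity to neutralize: (170 − 111) = 59 mg/L as CaCO₃ × 2,410,000 L = 142,200 g as CaCO₃.
(a) Equivalents of H⁺ required: 142,200 ÷ 50 g/eq = 2844 eq = 2844 mol HCl.
(a) Mass of HCl: 2844 × 36.5 = 103,800 g.
(a) Mass of 18.1% solution: 103,800 / 0.181 = 573,500 g.
(a) Volume: 573,500 g ÷ 1.15 g/mL = 498,700 mL.

(b) [OCl⁻]/[HOCl] = 10^(pH − pKa) = 10^(8.28 − 7.53) = 10^0.75 = 5.623.
(b) Fraction as HOCl = 1 / (1 + 5.623) = 0.151.
(b) HOCl = 0.151 × 2.64 ppm = 0.3986 ppm.

(a) 499 L; (b) 0.399 ppm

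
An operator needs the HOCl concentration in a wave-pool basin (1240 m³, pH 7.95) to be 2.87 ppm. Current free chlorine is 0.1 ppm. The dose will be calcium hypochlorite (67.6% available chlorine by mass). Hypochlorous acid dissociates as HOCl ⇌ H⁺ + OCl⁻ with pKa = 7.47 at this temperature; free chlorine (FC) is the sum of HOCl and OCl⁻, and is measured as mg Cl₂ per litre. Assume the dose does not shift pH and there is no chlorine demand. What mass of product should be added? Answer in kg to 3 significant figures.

Volume: 1240 m³ = 1,240,000 L.
[OCl⁻]/[HOCl] = 10^(pH − pKa) = 10^(7.95 − 7.47) = 3.02; fraction as HOCl = 1/(1 + 3.02) = 0.2488.
Free chlorine required for 2.87 ppm HOCl: 2.87 / 0.2488 = 11.54 ppm.
FC to add: 11.54 − 0.1 = 11.44 mg/L as Cl₂.
Cl₂ equivalent: 11.44 mg/L × 1,240,000 L = 14,180 g.
Product at 67.6% available Cl: 14,180 / 0.676 = 20,980 g.

21.0 kg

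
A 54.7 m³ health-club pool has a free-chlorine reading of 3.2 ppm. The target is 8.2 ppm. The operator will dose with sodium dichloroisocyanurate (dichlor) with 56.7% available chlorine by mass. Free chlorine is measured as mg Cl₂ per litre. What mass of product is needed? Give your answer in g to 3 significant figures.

482 g

Volume: 54.7 m³ = 54,700 L.
Chlorine deficit: 8.2 − 3.2 = 5 ppm = 5 mg/L as Cl₂.
Cl₂ equivalent needed: 5 mg/L × 54,700 L = 273,500 mg = 273.5 g.
Product at 56.7% available chlorine: 273.5 / 0.567 = 482.4 g.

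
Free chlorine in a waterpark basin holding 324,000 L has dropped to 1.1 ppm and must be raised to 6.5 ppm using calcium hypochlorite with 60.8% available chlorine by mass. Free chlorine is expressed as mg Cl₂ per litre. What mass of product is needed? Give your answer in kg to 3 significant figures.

Chlorine deficit: 6.5 − 1.1 = 5.4 ppm = 5.4 mg/L as Cl₂.
Cl₂ equivalent needed: 5.4 mg/L × 324,000 L = 1,750,000 mg = 1750 g.
Product at 60.8% available chlorine: 1750 / 0.608 = 2878 g.

2.88 kg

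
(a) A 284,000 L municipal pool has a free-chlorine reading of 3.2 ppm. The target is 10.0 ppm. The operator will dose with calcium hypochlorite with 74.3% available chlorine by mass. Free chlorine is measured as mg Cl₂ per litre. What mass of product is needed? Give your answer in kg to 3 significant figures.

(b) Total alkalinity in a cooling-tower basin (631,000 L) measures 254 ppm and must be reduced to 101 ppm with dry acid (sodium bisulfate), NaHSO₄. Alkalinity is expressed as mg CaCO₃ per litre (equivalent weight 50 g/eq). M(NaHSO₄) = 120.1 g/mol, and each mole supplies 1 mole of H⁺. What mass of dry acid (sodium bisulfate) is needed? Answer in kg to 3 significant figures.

(a) 2.60 kg; (b) 232 kg

(a) Chlorine deficit: 10.0 − 3.2 = 6.8 ppm = 6.8 mg/L as Cl₂.
(a) Cl₂ equivalent needed: 6.8 mg/L × 284,000 L = 1,931,000 mg = 1931 g.
(a) Product at 74.3% available chlorine: 1931 / 0.743 = 2599 g.

(b) Alkalinity to neutralize: (254 − 101) = 153 mg/L as CaCO₃ × 631,000 L = 96,540 g as CaCO₃.
(b) Equivalents of H⁺ required: 96,540 ÷ 50 g/eq = 1931 eq = 1931 mol NaHSO₄.
(b) Mass of NaHSO₄: 1931 × 120.1 = 231,900 g.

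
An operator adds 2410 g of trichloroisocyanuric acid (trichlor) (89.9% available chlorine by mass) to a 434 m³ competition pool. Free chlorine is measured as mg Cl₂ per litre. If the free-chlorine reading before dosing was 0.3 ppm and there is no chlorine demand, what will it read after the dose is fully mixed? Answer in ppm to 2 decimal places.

5.29 ppm

Volume: 434 m³ = 434,000 L.
Available chlorine delivered: 2410 g × 0.899 = 2167 g as Cl₂.
Concentration rise: 2167 g / 434,000 L = 4.992 mg/L = 4.99 ppm.
Final FC: 0.3 + 4.99 = 5.29 ppm.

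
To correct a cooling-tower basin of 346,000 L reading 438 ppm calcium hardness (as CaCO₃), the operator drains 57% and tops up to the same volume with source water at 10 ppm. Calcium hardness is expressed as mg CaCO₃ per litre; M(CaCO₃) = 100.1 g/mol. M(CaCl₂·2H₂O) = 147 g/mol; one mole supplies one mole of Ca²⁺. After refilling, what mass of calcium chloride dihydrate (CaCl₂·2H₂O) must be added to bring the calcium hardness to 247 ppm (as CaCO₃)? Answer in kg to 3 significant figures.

26.9 kg

After draining 57% and refilling: 438 × 0.43 + 10 × 0.57 = 194.04 ppm.
Deficit to target: 247 − 194.04 = 52.96 mg/L.
As CaCO₃: 52.96 mg/L × 346,000 L = 18,320 g; ÷ 100.1 = 183.1 mol Ca²⁺.
Mass: 183.1 × 147 = 26,910 g.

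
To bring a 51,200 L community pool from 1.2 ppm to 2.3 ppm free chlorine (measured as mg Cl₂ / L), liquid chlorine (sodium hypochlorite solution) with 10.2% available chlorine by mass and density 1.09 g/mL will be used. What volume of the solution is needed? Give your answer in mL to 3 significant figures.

Chlorine deficit: 2.3 − 1.2 = 1.1 ppm = 1.1 mg/L as Cl₂.
Cl₂ equivalent needed: 1.1 mg/L × 51,200 L = 56,320 mg = 56.32 g.
Product at 10.2% available chlorine: 56.32 / 0.102 = 552.2 g.
Volume at density 1.09 g/mL: 552.2 g ÷ 1.09 g/mL = 506.6 mL.

507 mL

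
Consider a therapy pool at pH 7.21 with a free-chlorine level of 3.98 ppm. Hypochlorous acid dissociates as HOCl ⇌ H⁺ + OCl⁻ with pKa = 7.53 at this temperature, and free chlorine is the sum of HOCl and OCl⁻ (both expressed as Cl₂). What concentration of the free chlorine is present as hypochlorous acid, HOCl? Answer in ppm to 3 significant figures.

[OCl⁻]/[HOCl] = 10^(pH − pKa) = 10^(7.21 − 7.53) = 10^-0.32 = 0.4786.
Fraction as HOCl = 1 / (1 + 0.4786) = 0.6763.
HOCl = 0.6763 × 3.98 ppm = 2.692 ppm.

2.69 ppm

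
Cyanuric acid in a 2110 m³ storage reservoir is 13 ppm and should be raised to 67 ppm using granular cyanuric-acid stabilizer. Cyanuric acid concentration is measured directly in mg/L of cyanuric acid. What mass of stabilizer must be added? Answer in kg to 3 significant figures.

114 kg

Volume: 2110 m³ = 2,110,000 L.
CYA to add: (67 − 13) = 54 mg/L × 2,110,000 L = 113,900 g cyanuric acid.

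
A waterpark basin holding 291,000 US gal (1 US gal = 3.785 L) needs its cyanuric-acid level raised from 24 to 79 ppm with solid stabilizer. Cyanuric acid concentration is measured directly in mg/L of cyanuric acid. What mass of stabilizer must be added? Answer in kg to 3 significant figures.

Volume: 291,000 US gal × 3.785 L/gal = 1,101,435 L.
CYA to add: (79 − 24) = 55 mg/L × 1,101,435 L = 60,580 g cyanuric acid.

60.6 kg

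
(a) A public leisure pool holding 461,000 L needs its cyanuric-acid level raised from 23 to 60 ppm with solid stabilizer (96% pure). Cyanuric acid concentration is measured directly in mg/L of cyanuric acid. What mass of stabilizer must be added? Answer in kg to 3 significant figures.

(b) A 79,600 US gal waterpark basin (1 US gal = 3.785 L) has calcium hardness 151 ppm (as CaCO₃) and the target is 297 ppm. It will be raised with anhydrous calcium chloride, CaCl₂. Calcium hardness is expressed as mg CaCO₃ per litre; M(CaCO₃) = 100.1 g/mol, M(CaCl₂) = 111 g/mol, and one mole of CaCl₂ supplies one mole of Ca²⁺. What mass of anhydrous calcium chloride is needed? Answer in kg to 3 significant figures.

(a) 17.8 kg; (b) 48.8 kg

(a) CYA to add: (60 − 23) = 37 mg/L × 461,000 L = 17,060 g cyanuric acid.
(a) At 96% purity: 17,060 / 0.96 = 17,770 g product.

(b) Volume: 79,600 US gal × 3.785 L/gal = 301,286 L.
(b) Hardness to add: (297 − 151) = 146 mg/L as CaCO₃ × 301,286 L = 43,990 g as CaCO₃.
(b) Moles of Ca²⁺ (1 mol Ca²⁺ ≡ 1 mol CaCO₃): 43,990 / 100.1 g/mol = 439.4 mol.
(b) Mass of CaCl₂: 439.4 × 111 = 48,780 g.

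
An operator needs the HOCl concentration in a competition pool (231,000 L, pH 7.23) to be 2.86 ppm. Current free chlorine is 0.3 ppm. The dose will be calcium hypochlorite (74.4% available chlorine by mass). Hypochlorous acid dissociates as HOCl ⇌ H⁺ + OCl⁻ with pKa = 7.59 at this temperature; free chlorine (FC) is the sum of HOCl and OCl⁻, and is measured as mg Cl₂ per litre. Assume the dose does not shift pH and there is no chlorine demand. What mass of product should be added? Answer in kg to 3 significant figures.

[OCl⁻]/[HOCl] = 10^(pH − pKa) = 10^(7.23 − 7.59) = 0.4365; fraction as HOCl = 1/(1 + 0.4365) = 0.6961.
Free chlorine required for 2.86 ppm HOCl: 2.86 / 0.6961 = 4.108 ppm.
FC to add: 4.108 − 0.3 = 3.808 mg/L as Cl₂.
Cl₂ equivalent: 3.808 mg/L × 231,000 L = 879.7 g.
Product at 74.4% available Cl: 879.7 / 0.744 = 1182 g.

1.18 kg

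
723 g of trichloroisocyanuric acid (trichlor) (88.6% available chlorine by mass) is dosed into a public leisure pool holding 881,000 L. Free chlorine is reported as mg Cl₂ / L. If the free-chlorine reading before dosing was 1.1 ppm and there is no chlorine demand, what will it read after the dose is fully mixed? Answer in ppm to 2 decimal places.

1.83 ppm

Available chlorine delivered: 723 g × 0.886 = 640.6 g as Cl₂.
Concentration rise: 640.6 g / 881,000 L = 0.7271 mg/L = 0.73 ppm.
Final FC: 1.1 + 0.73 = 1.83 ppm.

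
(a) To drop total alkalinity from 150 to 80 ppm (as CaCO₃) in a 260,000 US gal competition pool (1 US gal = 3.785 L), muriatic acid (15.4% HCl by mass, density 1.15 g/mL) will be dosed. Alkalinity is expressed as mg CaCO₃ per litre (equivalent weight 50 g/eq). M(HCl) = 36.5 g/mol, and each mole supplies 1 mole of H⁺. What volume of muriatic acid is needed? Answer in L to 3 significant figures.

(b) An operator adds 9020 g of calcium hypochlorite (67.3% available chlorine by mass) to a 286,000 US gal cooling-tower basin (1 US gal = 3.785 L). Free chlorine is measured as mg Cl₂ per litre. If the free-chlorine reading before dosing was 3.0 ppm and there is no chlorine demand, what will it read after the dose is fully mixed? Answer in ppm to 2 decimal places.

(a) Volume: 260,000 US gal × 3.785 L/gal = 984,100 L.
(a) Alkalinity to neutralize: (150 − 80) = 70 mg/L as CaCO₃ × 984,100 L = 68,890 g as CaCO₃.
(a) Equivalents of H⁺ required: 68,890 ÷ 50 g/eq = 1378 eq = 1378 mol HCl.
(a) Mass of HCl: 1378 × 36.5 = 50,290 g.
(a) Mass of 15.4% solution: 50,290 / 0.154 = 326,500 g.
(a) Volume: 326,500 g ÷ 1.15 g/mL = 283,900 mL.

(b) Volume: 286,000 US gal × 3.785 L/gal = 1,082,510 L.
(b) Available chlorine delivered: 9020 g × 0.673 = 6070 g as Cl₂.
(b) Concentration rise: 6070 g / 1,082,510 L = 5.608 mg/L = 5.61 ppm.
(b) Final FC: 3.0 + 5.61 = 8.61 ppm.

(a) 284 L; (b) 8.61 ppm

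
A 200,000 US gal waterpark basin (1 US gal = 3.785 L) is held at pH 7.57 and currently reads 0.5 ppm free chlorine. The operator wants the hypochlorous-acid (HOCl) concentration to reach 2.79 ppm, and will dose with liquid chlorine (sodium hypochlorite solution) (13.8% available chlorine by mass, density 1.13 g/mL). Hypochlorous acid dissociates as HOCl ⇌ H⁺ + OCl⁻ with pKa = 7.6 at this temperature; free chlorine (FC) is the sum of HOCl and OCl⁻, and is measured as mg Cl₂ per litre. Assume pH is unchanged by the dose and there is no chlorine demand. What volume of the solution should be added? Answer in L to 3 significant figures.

Volume: 200,000 US gal × 3.785 L/gal = 757,000 L.
[OCl⁻]/[HOCl] = 10^(pH − pKa) = 10^(7.57 − 7.6) = 0.9333; fraction as HOCl = 1/(1 + 0.9333) = 0.5173.
Free chlorine required for 2.79 ppm HOCl: 2.79 / 0.5173 = 5.394 ppm.
FC to add: 5.394 − 0.5 = 4.894 mg/L as Cl₂.
Cl₂ equivalent: 4.894 mg/L × 757,000 L = 3705 g.
Product at 13.8% available Cl: 3705 / 0.138 = 26,840 g.
Volume: 26,840 g ÷ 1.13 g/mL = 23,760 mL.

23.8 L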